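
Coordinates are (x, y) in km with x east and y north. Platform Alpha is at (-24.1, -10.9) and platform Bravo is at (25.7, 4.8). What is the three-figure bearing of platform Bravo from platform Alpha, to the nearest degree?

073°

Δeast = 25.7 − -24.1 = 49.80; Δnorth = 4.8 − -10.9 = 15.70.
Bearing = atan2(Δeast, Δnorth) mod 360° = 72.50° ≈ 073°.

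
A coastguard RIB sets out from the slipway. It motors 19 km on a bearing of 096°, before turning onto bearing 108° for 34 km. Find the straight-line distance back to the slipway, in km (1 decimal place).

52.7 km

Leg 1 (096°, 19 km): east 19 sin 96° = 18.90, north 19 cos 96° = -1.99
Leg 2 (108°, 34 km): east 34 sin 108° = 32.34, north 34 cos 108° = -10.51
Net: 51.23 east, -12.49 north. Distance = √((51.23)² + (-12.49)²) = 52.733 km.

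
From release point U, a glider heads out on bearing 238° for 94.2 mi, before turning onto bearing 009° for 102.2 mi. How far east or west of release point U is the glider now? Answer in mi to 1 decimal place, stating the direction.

Leg 1 (238°, 94.2 mi): east 94.2 sin 238° = -79.89, north 94.2 cos 238° = -49.92
Leg 2 (009°, 102.2 mi): east 102.2 sin 9° = 15.99, north 102.2 cos 9° = 100.94
Net east component: -63.90 mi.

63.9 mi west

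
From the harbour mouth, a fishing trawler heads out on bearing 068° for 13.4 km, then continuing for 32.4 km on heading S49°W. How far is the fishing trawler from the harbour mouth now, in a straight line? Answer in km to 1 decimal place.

20.2 km

Leg 1 (068°, 13.4 km): east 13.4 sin 68° = 12.42, north 13.4 cos 68° = 5.02
Leg 2 (S49°W, 32.4 km): east 32.4 sin 229° = -24.45, north 32.4 cos 229° = -21.26
Net: -12.03 east, -16.24 north. Distance = √((-12.03)² + (-16.24)²) = 20.207 km.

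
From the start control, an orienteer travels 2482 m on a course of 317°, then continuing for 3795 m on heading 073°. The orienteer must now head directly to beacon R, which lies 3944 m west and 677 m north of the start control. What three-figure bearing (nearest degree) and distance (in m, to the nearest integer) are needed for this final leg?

Leg 1 (317°, 2482 m): east 2482 sin 317° = -1692.72, north 2482 cos 317° = 1815.22
Leg 2 (073°, 3795 m): east 3795 sin 73° = 3629.18, north 3795 cos 73° = 1109.55
Current position: (1936.46, 2924.77). Target: (-3944, 677). Remaining: Δeast = -5880.46, Δnorth = -2247.77.
Bearing = atan2(-5880.46, -2247.77) mod 360° = 249.08°; distance = √((-5880.46)² + (-2247.77)²) = 6295.414 m.

249°, 6295 m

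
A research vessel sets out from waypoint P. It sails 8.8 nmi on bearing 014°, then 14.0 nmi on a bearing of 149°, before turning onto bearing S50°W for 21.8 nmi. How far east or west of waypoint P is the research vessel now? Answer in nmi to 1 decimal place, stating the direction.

Leg 1 (014°, 8.8 nmi): east 8.8 sin 14° = 2.13, north 8.8 cos 14° = 8.54
Leg 2 (149°, 14.0 nmi): east 14.0 sin 149° = 7.21, north 14.0 cos 149° = -12.00
Leg 3 (S50°W, 21.8 nmi): east 21.8 sin 230° = -16.70, north 21.8 cos 230° = -14.01
Net east component: -7.36 nmi.

7.4 nmi west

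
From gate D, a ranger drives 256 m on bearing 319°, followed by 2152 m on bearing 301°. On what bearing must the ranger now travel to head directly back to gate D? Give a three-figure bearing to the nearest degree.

Leg 1 (319°, 256 m): east 256 sin 319° = -167.95, north 256 cos 319° = 193.21
Leg 2 (301°, 2152 m): east 2152 sin 301° = -1844.62, north 2152 cos 301° = 1108.36
Net displacement: -2012.58 east, 1301.57 north. Direction back to start is (2012.58, -1301.57): bearing = atan2(2012.58, -1301.57) mod 360° = 122.89° ≈ 123°.

123°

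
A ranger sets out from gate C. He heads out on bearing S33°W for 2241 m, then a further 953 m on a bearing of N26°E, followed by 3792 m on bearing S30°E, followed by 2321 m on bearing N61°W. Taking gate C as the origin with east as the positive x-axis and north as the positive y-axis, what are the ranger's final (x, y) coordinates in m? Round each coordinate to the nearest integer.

(-937, -3182)

Leg 1 (S33°W, 2241 m): east 2241 sin 213° = -1220.54, north 2241 cos 213° = -1879.46
Leg 2 (N26°E, 953 m): east 953 sin 26° = 417.77, north 953 cos 26° = 856.55
Leg 3 (S30°E, 3792 m): east 3792 sin 150° = 1896.00, north 3792 cos 150° = -3283.97
Leg 4 (N61°W, 2321 m): east 2321 sin 299° = -2029.99, north 2321 cos 299° = 1125.24
Summing: -936.76 m east, -3181.64 m north → (-937, -3182).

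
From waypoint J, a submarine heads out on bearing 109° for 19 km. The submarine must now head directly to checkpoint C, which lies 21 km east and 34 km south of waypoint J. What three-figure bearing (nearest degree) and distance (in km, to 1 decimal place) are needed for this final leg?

174°, 28.0 km

Leg 1 (109°, 19 km): east 19 sin 109° = 17.96, north 19 cos 109° = -6.19
Current position: (17.96, -6.19). Target: (21, -34). Remaining: Δeast = 3.04, Δnorth = -27.81.
Bearing = atan2(3.04, -27.81) mod 360° = 173.77°; distance = √((3.04)² + (-27.81)²) = 27.979 km.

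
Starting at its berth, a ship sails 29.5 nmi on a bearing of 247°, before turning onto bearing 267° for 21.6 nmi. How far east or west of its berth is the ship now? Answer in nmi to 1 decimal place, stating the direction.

Leg 1 (247°, 29.5 nmi): east 29.5 sin 247° = -27.15, north 29.5 cos 247° = -11.53
Leg 2 (267°, 21.6 nmi): east 21.6 sin 267° = -21.57, north 21.6 cos 267° = -1.13
Net east component: -48.73 nmi.

48.7 nmi west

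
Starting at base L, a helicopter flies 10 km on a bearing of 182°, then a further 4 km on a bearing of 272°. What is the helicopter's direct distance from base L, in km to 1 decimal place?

10.8 km

Leg 1 (182°, 10 km): east 10 sin 182° = -0.35, north 10 cos 182° = -9.99
Leg 2 (272°, 4 km): east 4 sin 272° = -4.00, north 4 cos 272° = 0.14
Net: -4.35 east, -9.85 north. Distance = √((-4.35)² + (-9.85)²) = 10.770 km.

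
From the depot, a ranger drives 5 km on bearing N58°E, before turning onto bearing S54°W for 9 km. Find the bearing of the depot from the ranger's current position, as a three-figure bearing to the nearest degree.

049°

Leg 1 (N58°E, 5 km): east 5 sin 58° = 4.24, north 5 cos 58° = 2.65
Leg 2 (S54°W, 9 km): east 9 sin 234° = -7.28, north 9 cos 234° = -5.29
Net displacement: -3.04 east, -2.64 north. Direction back to start is (3.04, 2.64): bearing = atan2(3.04, 2.64) mod 360° = 49.03° ≈ 049°.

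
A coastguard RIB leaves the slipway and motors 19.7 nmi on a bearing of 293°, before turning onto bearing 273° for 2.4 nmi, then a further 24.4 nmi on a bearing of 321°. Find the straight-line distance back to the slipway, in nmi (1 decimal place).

Leg 1 (293°, 19.7 nmi): east 19.7 sin 293° = -18.13, north 19.7 cos 293° = 7.70
Leg 2 (273°, 2.4 nmi): east 2.4 sin 273° = -2.40, north 2.4 cos 273° = 0.13
Leg 3 (321°, 24.4 nmi): east 24.4 sin 321° = -15.36, north 24.4 cos 321° = 18.96
Net: -35.89 east, 26.79 north. Distance = √((-35.89)² + (26.79)²) = 44.780 nmi.

44.8 nmi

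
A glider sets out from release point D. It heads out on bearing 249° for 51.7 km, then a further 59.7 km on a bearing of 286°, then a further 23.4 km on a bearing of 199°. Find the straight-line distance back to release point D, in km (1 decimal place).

115.8 km

Leg 1 (249°, 51.7 km): east 51.7 sin 249° = -48.27, north 51.7 cos 249° = -18.53
Leg 2 (286°, 59.7 km): east 59.7 sin 286° = -57.39, north 59.7 cos 286° = 16.46
Leg 3 (199°, 23.4 km): east 23.4 sin 199° = -7.62, north 23.4 cos 199° = -22.13
Net: -113.27 east, -24.20 north. Distance = √((-113.27)² + (-24.20)²) = 115.827 km.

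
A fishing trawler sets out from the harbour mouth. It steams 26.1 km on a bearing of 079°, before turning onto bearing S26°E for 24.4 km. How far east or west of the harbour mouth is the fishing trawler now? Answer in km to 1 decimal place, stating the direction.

36.3 km east

Leg 1 (079°, 26.1 km): east 26.1 sin 79° = 25.62, north 26.1 cos 79° = 4.98
Leg 2 (S26°E, 24.4 km): east 24.4 sin 154° = 10.70, north 24.4 cos 154° = -21.93
Net east component: 36.32 km.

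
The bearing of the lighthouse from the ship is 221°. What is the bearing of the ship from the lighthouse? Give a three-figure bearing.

041°

Back-bearing = 221° − 180° = 041°.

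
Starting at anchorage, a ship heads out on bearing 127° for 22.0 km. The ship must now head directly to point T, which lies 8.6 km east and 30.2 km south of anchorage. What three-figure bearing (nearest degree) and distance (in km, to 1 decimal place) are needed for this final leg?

Leg 1 (127°, 22.0 km): east 22.0 sin 127° = 17.57, north 22.0 cos 127° = -13.24
Current position: (17.57, -13.24). Target: (8.6, -30.2). Remaining: Δeast = -8.97, Δnorth = -16.96.
Bearing = atan2(-8.97, -16.96) mod 360° = 207.87°; distance = √((-8.97)² + (-16.96)²) = 19.186 km.

208°, 19.2 km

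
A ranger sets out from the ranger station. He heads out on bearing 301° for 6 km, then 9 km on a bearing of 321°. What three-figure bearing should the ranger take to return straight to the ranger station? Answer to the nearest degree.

Leg 1 (301°, 6 km): east 6 sin 301° = -5.14, north 6 cos 301° = 3.09
Leg 2 (321°, 9 km): east 9 sin 321° = -5.66, north 9 cos 321° = 6.99
Net displacement: -10.81 east, 10.08 north. Direction back to start is (10.81, -10.08): bearing = atan2(10.81, -10.08) mod 360° = 133.02° ≈ 133°.

133°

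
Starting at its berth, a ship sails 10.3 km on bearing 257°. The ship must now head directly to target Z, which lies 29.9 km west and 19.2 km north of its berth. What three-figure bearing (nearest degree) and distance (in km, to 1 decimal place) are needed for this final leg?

317°, 29.3 km

Leg 1 (257°, 10.3 km): east 10.3 sin 257° = -10.04, north 10.3 cos 257° = -2.32
Current position: (-10.04, -2.32). Target: (-29.9, 19.2). Remaining: Δeast = -19.86, Δnorth = 21.52.
Bearing = atan2(-19.86, 21.52) mod 360° = 317.29°; distance = √((-19.86)² + (21.52)²) = 29.284 km.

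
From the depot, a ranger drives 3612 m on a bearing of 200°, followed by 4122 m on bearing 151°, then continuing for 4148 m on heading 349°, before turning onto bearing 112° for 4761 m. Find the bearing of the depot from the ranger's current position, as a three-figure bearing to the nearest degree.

Leg 1 (200°, 3612 m): east 3612 sin 200° = -1235.38, north 3612 cos 200° = -3394.17
Leg 2 (151°, 4122 m): east 4122 sin 151° = 1998.39, north 4122 cos 151° = -3605.18
Leg 3 (349°, 4148 m): east 4148 sin 349° = -791.48, north 4148 cos 349° = 4071.79
Leg 4 (112°, 4761 m): east 4761 sin 112° = 4414.32, north 4761 cos 112° = -1783.50
Net displacement: 4385.86 east, -4711.06 north. Direction back to start is (-4385.86, 4711.06): bearing = atan2(-4385.86, 4711.06) mod 360° = 317.05° ≈ 317°.

317°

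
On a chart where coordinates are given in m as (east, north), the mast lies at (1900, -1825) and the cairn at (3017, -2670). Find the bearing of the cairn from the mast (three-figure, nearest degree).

127°

Δeast = 3017 − 1900 = 1117.00; Δnorth = -2670 − -1825 = -845.00.
Bearing = atan2(Δeast, Δnorth) mod 360° = 127.11° ≈ 127°.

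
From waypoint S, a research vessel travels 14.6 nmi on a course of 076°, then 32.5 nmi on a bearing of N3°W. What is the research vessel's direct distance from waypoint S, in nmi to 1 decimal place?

38.1 nmi

Leg 1 (076°, 14.6 nmi): east 14.6 sin 76° = 14.17, north 14.6 cos 76° = 3.53
Leg 2 (N3°W, 32.5 nmi): east 32.5 sin 357° = -1.70, north 32.5 cos 357° = 32.46
Net: 12.47 east, 35.99 north. Distance = √((12.47)² + (35.99)²) = 38.085 nmi.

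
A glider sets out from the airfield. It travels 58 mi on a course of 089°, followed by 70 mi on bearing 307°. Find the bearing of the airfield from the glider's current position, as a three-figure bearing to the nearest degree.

183°

Leg 1 (089°, 58 mi): east 58 sin 89° = 57.99, north 58 cos 89° = 1.01
Leg 2 (307°, 70 mi): east 70 sin 307° = -55.90, north 70 cos 307° = 42.13
Net displacement: 2.09 east, 43.14 north. Direction back to start is (-2.09, -43.14): bearing = atan2(-2.09, -43.14) mod 360° = 182.77° ≈ 183°.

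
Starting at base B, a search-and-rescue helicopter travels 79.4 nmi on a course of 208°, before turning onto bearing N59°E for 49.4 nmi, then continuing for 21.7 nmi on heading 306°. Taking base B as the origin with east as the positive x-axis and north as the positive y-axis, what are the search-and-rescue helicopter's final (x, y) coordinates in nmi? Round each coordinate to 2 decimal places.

(-12.49, -31.91)

Leg 1 (208°, 79.4 nmi): east 79.4 sin 208° = -37.28, north 79.4 cos 208° = -70.11
Leg 2 (N59°E, 49.4 nmi): east 49.4 sin 59° = 42.34, north 49.4 cos 59° = 25.44
Leg 3 (306°, 21.7 nmi): east 21.7 sin 306° = -17.56, north 21.7 cos 306° = 12.75
Summing: -12.49 nmi east, -31.91 nmi north → (-12.49, -31.91).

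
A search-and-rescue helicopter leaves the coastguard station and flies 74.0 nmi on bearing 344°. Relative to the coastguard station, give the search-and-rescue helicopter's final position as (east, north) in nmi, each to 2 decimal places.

Leg 1 (344°, 74.0 nmi): east 74.0 sin 344° = -20.40, north 74.0 cos 344° = 71.13
Summing: -20.40 nmi east, 71.13 nmi north → (-20.40, 71.13).

(-20.40, 71.13)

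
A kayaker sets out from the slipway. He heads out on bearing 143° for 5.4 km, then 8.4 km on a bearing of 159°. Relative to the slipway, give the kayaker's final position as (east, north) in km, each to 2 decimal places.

(6.26, -12.15)

Leg 1 (143°, 5.4 km): east 5.4 sin 143° = 3.25, north 5.4 cos 143° = -4.31
Leg 2 (159°, 8.4 km): east 8.4 sin 159° = 3.01, north 8.4 cos 159° = -7.84
Summing: 6.26 km east, -12.15 km north → (6.26, -12.15).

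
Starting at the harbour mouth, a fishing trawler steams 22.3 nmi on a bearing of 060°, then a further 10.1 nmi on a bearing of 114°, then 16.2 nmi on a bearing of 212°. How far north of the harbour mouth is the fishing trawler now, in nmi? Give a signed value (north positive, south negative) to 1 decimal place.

-6.7 nmi

Leg 1 (060°, 22.3 nmi): east 22.3 sin 60° = 19.31, north 22.3 cos 60° = 11.15
Leg 2 (114°, 10.1 nmi): east 10.1 sin 114° = 9.23, north 10.1 cos 114° = -4.11
Leg 3 (212°, 16.2 nmi): east 16.2 sin 212° = -8.58, north 16.2 cos 212° = -13.74
Net north component: -6.70 nmi.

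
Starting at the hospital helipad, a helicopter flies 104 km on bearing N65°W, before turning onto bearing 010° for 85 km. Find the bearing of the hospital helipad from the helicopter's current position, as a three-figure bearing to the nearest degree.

Leg 1 (N65°W, 104 km): east 104 sin 295° = -94.26, north 104 cos 295° = 43.95
Leg 2 (010°, 85 km): east 85 sin 10° = 14.76, north 85 cos 10° = 83.71
Net displacement: -79.50 east, 127.66 north. Direction back to start is (79.50, -127.66): bearing = atan2(79.50, -127.66) mod 360° = 148.09° ≈ 148°.

148°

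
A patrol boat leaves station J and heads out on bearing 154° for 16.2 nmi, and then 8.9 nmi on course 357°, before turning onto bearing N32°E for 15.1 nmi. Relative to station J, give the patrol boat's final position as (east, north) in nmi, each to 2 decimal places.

(14.64, 7.13)

Leg 1 (154°, 16.2 nmi): east 16.2 sin 154° = 7.10, north 16.2 cos 154° = -14.56
Leg 2 (357°, 8.9 nmi): east 8.9 sin 357° = -0.47, north 8.9 cos 357° = 8.89
Leg 3 (N32°E, 15.1 nmi): east 15.1 sin 32° = 8.00, north 15.1 cos 32° = 12.81
Summing: 14.64 nmi east, 7.13 nmi north → (14.64, 7.13).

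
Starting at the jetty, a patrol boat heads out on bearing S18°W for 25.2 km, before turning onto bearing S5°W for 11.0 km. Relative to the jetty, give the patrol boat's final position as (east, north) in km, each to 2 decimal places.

(-8.75, -34.92)

Leg 1 (S18°W, 25.2 km): east 25.2 sin 198° = -7.79, north 25.2 cos 198° = -23.97
Leg 2 (S5°W, 11.0 km): east 11.0 sin 185° = -0.96, north 11.0 cos 185° = -10.96
Summing: -8.75 km east, -34.92 km north → (-8.75, -34.92).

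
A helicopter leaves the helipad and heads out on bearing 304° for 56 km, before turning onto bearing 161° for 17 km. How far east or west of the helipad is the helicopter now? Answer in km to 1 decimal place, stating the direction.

Leg 1 (304°, 56 km): east 56 sin 304° = -46.43, north 56 cos 304° = 31.31
Leg 2 (161°, 17 km): east 17 sin 161° = 5.53, north 17 cos 161° = -16.07
Net east component: -40.89 km.

40.9 km west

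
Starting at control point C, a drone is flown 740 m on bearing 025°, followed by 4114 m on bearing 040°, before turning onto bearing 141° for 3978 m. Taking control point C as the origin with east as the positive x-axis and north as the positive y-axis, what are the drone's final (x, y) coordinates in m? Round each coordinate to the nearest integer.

Leg 1 (025°, 740 m): east 740 sin 25° = 312.74, north 740 cos 25° = 670.67
Leg 2 (040°, 4114 m): east 4114 sin 40° = 2644.43, north 4114 cos 40° = 3151.51
Leg 3 (141°, 3978 m): east 3978 sin 141° = 2503.44, north 3978 cos 141° = -3091.49
Summing: 5460.60 m east, 730.69 m north → (5461, 731).

(5461, 731)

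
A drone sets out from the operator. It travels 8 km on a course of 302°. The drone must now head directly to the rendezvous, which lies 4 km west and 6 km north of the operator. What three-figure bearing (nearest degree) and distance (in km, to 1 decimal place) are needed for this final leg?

Leg 1 (302°, 8 km): east 8 sin 302° = -6.78, north 8 cos 302° = 4.24
Current position: (-6.78, 4.24). Target: (-4, 6). Remaining: Δeast = 2.78, Δnorth = 1.76.
Bearing = atan2(2.78, 1.76) mod 360° = 57.69°; distance = √((2.78)² + (1.76)²) = 3.294 km.

058°, 3.3 km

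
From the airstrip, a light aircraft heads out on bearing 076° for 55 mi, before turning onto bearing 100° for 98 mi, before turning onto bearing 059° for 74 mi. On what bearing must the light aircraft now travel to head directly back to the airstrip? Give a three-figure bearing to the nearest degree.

261°

Leg 1 (076°, 55 mi): east 55 sin 76° = 53.37, north 55 cos 76° = 13.31
Leg 2 (100°, 98 mi): east 98 sin 100° = 96.51, north 98 cos 100° = -17.02
Leg 3 (059°, 74 mi): east 74 sin 59° = 63.43, north 74 cos 59° = 38.11
Net displacement: 213.31 east, 34.40 north. Direction back to start is (-213.31, -34.40): bearing = atan2(-213.31, -34.40) mod 360° = 260.84° ≈ 261°.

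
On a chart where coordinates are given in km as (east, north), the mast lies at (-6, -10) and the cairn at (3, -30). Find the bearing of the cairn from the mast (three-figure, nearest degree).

156°

Δeast = 3 − -6 = 9.00; Δnorth = -30 − -10 = -20.00.
Bearing = atan2(Δeast, Δnorth) mod 360° = 155.77° ≈ 156°.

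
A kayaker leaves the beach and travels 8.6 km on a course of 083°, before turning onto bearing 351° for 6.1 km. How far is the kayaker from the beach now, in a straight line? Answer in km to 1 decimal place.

Leg 1 (083°, 8.6 km): east 8.6 sin 83° = 8.54, north 8.6 cos 83° = 1.05
Leg 2 (351°, 6.1 km): east 6.1 sin 351° = -0.95, north 6.1 cos 351° = 6.02
Net: 7.58 east, 7.07 north. Distance = √((7.58)² + (7.07)²) = 10.369 km.

10.4 km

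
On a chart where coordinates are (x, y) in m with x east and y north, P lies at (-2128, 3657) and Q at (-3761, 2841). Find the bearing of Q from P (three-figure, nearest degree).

Δeast = -3761 − -2128 = -1633.00; Δnorth = 2841 − 3657 = -816.00.
Bearing = atan2(Δeast, Δnorth) mod 360° = 243.45° ≈ 243°.

243°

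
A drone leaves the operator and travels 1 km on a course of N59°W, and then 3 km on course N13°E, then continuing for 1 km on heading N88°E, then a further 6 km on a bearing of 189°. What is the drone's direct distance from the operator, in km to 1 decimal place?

Leg 1 (N59°W, 1 km): east 1 sin 301° = -0.86, north 1 cos 301° = 0.52
Leg 2 (N13°E, 3 km): east 3 sin 13° = 0.67, north 3 cos 13° = 2.92
Leg 3 (N88°E, 1 km): east 1 sin 88° = 1.00, north 1 cos 88° = 0.03
Leg 4 (189°, 6 km): east 6 sin 189° = -0.94, north 6 cos 189° = -5.93
Net: -0.12 east, -2.45 north. Distance = √((-0.12)² + (-2.45)²) = 2.456 km.

2.5 km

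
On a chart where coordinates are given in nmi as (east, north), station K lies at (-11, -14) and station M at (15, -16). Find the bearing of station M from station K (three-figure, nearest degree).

094°

Δeast = 15 − -11 = 26.00; Δnorth = -16 − -14 = -2.00.
Bearing = atan2(Δeast, Δnorth) mod 360° = 94.40° ≈ 094°.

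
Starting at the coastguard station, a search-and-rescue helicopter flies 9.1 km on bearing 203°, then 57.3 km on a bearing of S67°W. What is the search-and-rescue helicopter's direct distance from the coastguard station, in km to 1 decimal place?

Leg 1 (203°, 9.1 km): east 9.1 sin 203° = -3.56, north 9.1 cos 203° = -8.38
Leg 2 (S67°W, 57.3 km): east 57.3 sin 247° = -52.74, north 57.3 cos 247° = -22.39
Net: -56.30 east, -30.77 north. Distance = √((-56.30)² + (-30.77)²) = 64.158 km.

64.2 km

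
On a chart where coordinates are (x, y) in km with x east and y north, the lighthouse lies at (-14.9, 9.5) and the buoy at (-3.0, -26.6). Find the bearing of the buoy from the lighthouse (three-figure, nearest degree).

Δeast = -3.0 − -14.9 = 11.90; Δnorth = -26.6 − 9.5 = -36.10.
Bearing = atan2(Δeast, Δnorth) mod 360° = 161.76° ≈ 162°.

162°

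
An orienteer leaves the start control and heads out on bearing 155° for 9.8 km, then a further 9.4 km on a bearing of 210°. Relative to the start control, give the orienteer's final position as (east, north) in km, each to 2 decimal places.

Leg 1 (155°, 9.8 km): east 9.8 sin 155° = 4.14, north 9.8 cos 155° = -8.88
Leg 2 (210°, 9.4 km): east 9.4 sin 210° = -4.70, north 9.4 cos 210° = -8.14
Summing: -0.56 km east, -17.02 km north → (-0.56, -17.02).

(-0.56, -17.02)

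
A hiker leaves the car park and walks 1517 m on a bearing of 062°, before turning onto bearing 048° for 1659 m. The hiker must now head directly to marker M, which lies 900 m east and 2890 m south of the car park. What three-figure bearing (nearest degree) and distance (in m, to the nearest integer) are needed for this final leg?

Leg 1 (062°, 1517 m): east 1517 sin 62° = 1339.43, north 1517 cos 62° = 712.19
Leg 2 (048°, 1659 m): east 1659 sin 48° = 1232.88, north 1659 cos 48° = 1110.09
Current position: (2572.31, 1822.28). Target: (900, -2890). Remaining: Δeast = -1672.31, Δnorth = -4712.28.
Bearing = atan2(-1672.31, -4712.28) mod 360° = 199.54°; distance = √((-1672.31)² + (-4712.28)²) = 5000.216 m.

200°, 5000 m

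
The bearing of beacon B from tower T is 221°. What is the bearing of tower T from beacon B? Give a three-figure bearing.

041°

Back-bearing = 221° − 180° = 041°.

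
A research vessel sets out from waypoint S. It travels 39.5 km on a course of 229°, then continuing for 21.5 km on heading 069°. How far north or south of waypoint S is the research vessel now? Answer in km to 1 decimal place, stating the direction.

18.2 km south

Leg 1 (229°, 39.5 km): east 39.5 sin 229° = -29.81, north 39.5 cos 229° = -25.91
Leg 2 (069°, 21.5 km): east 21.5 sin 69° = 20.07, north 21.5 cos 69° = 7.70
Net north component: -18.21 km.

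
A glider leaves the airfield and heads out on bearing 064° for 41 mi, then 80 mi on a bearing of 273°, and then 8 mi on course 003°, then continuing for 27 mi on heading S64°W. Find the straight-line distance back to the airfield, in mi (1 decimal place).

69.4 mi

Leg 1 (064°, 41 mi): east 41 sin 64° = 36.85, north 41 cos 64° = 17.97
Leg 2 (273°, 80 mi): east 80 sin 273° = -79.89, north 80 cos 273° = 4.19
Leg 3 (003°, 8 mi): east 8 sin 3° = 0.42, north 8 cos 3° = 7.99
Leg 4 (S64°W, 27 mi): east 27 sin 244° = -24.27, north 27 cos 244° = -11.84
Net: -66.89 east, 18.31 north. Distance = √((-66.89)² + (18.31)²) = 69.350 mi.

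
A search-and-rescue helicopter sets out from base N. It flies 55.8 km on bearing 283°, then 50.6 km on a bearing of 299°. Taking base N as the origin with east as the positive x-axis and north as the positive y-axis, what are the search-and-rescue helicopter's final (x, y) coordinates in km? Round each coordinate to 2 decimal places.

(-98.63, 37.08)

Leg 1 (283°, 55.8 km): east 55.8 sin 283° = -54.37, north 55.8 cos 283° = 12.55
Leg 2 (299°, 50.6 km): east 50.6 sin 299° = -44.26, north 50.6 cos 299° = 24.53
Summing: -98.63 km east, 37.08 km north → (-98.63, 37.08).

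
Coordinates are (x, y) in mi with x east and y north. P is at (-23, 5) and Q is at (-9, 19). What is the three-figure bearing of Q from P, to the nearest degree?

Δeast = -9 − -23 = 14.00; Δnorth = 19 − 5 = 14.00.
Bearing = atan2(Δeast, Δnorth) mod 360° = 45.00° ≈ 045°.

045°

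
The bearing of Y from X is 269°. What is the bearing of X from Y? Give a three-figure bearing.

089°

Back-bearing = 269° − 180° = 089°.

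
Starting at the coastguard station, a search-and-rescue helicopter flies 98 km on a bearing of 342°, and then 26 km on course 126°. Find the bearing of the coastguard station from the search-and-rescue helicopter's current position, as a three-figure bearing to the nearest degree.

173°

Leg 1 (342°, 98 km): east 98 sin 342° = -30.28, north 98 cos 342° = 93.20
Leg 2 (126°, 26 km): east 26 sin 126° = 21.03, north 26 cos 126° = -15.28
Net displacement: -9.25 east, 77.92 north. Direction back to start is (9.25, -77.92): bearing = atan2(9.25, -77.92) mod 360° = 173.23° ≈ 173°.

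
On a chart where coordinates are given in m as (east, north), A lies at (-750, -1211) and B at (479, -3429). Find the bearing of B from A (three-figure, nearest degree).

151°

Δeast = 479 − -750 = 1229.00; Δnorth = -3429 − -1211 = -2218.00.
Bearing = atan2(Δeast, Δnorth) mod 360° = 151.01° ≈ 151°.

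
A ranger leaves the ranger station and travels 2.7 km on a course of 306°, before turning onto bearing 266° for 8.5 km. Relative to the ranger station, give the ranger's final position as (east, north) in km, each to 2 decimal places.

Leg 1 (306°, 2.7 km): east 2.7 sin 306° = -2.18, north 2.7 cos 306° = 1.59
Leg 2 (266°, 8.5 km): east 8.5 sin 266° = -8.48, north 8.5 cos 266° = -0.59
Summing: -10.66 km east, 0.99 km north → (-10.66, 0.99).

(-10.66, 0.99)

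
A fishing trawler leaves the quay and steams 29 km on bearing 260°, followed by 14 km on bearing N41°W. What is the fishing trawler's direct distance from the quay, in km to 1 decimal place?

Leg 1 (260°, 29 km): east 29 sin 260° = -28.56, north 29 cos 260° = -5.04
Leg 2 (N41°W, 14 km): east 14 sin 319° = -9.18, north 14 cos 319° = 10.57
Net: -37.74 east, 5.53 north. Distance = √((-37.74)² + (5.53)²) = 38.147 km.

38.1 km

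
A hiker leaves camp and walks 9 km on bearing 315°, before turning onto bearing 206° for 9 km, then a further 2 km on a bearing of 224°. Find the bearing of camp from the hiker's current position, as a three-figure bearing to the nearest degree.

Leg 1 (315°, 9 km): east 9 sin 315° = -6.36, north 9 cos 315° = 6.36
Leg 2 (206°, 9 km): east 9 sin 206° = -3.95, north 9 cos 206° = -8.09
Leg 3 (224°, 2 km): east 2 sin 224° = -1.39, north 2 cos 224° = -1.44
Net displacement: -11.70 east, -3.16 north. Direction back to start is (11.70, 3.16): bearing = atan2(11.70, 3.16) mod 360° = 74.87° ≈ 075°.

075°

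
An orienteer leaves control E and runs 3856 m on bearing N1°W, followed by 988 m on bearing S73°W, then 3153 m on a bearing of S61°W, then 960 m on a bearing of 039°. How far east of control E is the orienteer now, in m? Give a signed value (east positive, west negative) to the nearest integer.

-3166 m

Leg 1 (N1°W, 3856 m): east 3856 sin 359° = -67.30, north 3856 cos 359° = 3855.41
Leg 2 (S73°W, 988 m): east 988 sin 253° = -944.83, north 988 cos 253° = -288.86
Leg 3 (S61°W, 3153 m): east 3153 sin 241° = -2757.68, north 3153 cos 241° = -1528.60
Leg 4 (039°, 960 m): east 960 sin 39° = 604.15, north 960 cos 39° = 746.06
Net east component: -3165.65 m.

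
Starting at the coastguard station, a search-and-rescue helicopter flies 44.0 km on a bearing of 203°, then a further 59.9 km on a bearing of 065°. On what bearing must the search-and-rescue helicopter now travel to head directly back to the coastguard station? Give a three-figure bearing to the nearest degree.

Leg 1 (203°, 44.0 km): east 44.0 sin 203° = -17.19, north 44.0 cos 203° = -40.50
Leg 2 (065°, 59.9 km): east 59.9 sin 65° = 54.29, north 59.9 cos 65° = 25.31
Net displacement: 37.10 east, -15.19 north. Direction back to start is (-37.10, 15.19): bearing = atan2(-37.10, 15.19) mod 360° = 292.26° ≈ 292°.

292°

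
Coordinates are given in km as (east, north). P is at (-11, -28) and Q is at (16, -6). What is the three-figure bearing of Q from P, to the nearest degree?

051°

Δeast = 16 − -11 = 27.00; Δnorth = -6 − -28 = 22.00.
Bearing = atan2(Δeast, Δnorth) mod 360° = 50.83° ≈ 051°.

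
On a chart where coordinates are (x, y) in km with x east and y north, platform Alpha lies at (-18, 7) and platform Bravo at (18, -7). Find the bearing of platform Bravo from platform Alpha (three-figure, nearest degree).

Δeast = 18 − -18 = 36.00; Δnorth = -7 − 7 = -14.00.
Bearing = atan2(Δeast, Δnorth) mod 360° = 111.25° ≈ 111°.

111°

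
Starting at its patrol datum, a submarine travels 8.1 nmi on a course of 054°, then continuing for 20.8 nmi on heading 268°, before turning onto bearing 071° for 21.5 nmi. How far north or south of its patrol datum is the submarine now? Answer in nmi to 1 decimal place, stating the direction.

Leg 1 (054°, 8.1 nmi): east 8.1 sin 54° = 6.55, north 8.1 cos 54° = 4.76
Leg 2 (268°, 20.8 nmi): east 20.8 sin 268° = -20.79, north 20.8 cos 268° = -0.73
Leg 3 (071°, 21.5 nmi): east 21.5 sin 71° = 20.33, north 21.5 cos 71° = 7.00
Net north component: 11.03 nmi.

11.0 nmi north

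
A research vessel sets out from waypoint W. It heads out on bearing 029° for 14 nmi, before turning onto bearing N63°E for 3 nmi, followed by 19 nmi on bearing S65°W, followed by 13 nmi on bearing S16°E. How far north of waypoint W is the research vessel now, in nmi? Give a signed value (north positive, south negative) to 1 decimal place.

-6.9 nmi

Leg 1 (029°, 14 nmi): east 14 sin 29° = 6.79, north 14 cos 29° = 12.24
Leg 2 (N63°E, 3 nmi): east 3 sin 63° = 2.67, north 3 cos 63° = 1.36
Leg 3 (S65°W, 19 nmi): east 19 sin 245° = -17.22, north 19 cos 245° = -8.03
Leg 4 (S16°E, 13 nmi): east 13 sin 164° = 3.58, north 13 cos 164° = -12.50
Net north component: -6.92 nmi.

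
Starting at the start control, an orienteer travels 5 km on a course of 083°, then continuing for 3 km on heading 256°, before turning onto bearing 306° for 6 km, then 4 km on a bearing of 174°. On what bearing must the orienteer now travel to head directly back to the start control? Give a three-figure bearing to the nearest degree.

077°

Leg 1 (083°, 5 km): east 5 sin 83° = 4.96, north 5 cos 83° = 0.61
Leg 2 (256°, 3 km): east 3 sin 256° = -2.91, north 3 cos 256° = -0.73
Leg 3 (306°, 6 km): east 6 sin 306° = -4.85, north 6 cos 306° = 3.53
Leg 4 (174°, 4 km): east 4 sin 174° = 0.42, north 4 cos 174° = -3.98
Net displacement: -2.38 east, -0.57 north. Direction back to start is (2.38, 0.57): bearing = atan2(2.38, 0.57) mod 360° = 76.60° ≈ 077°.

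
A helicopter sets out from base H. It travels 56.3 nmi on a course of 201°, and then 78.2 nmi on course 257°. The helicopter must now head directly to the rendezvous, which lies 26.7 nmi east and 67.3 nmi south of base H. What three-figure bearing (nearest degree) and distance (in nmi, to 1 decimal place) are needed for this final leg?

Leg 1 (201°, 56.3 nmi): east 56.3 sin 201° = -20.18, north 56.3 cos 201° = -52.56
Leg 2 (257°, 78.2 nmi): east 78.2 sin 257° = -76.20, north 78.2 cos 257° = -17.59
Current position: (-96.37, -70.15). Target: (26.7, -67.3). Remaining: Δeast = 123.07, Δnorth = 2.85.
Bearing = atan2(123.07, 2.85) mod 360° = 88.67°; distance = √((123.07)² + (2.85)²) = 123.105 nmi.

089°, 123.1 nmi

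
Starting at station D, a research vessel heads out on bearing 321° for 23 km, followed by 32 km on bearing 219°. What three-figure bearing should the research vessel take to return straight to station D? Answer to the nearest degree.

Leg 1 (321°, 23 km): east 23 sin 321° = -14.47, north 23 cos 321° = 17.87
Leg 2 (219°, 32 km): east 32 sin 219° = -20.14, north 32 cos 219° = -24.87
Net displacement: -34.61 east, -6.99 north. Direction back to start is (34.61, 6.99): bearing = atan2(34.61, 6.99) mod 360° = 78.58° ≈ 079°.

079°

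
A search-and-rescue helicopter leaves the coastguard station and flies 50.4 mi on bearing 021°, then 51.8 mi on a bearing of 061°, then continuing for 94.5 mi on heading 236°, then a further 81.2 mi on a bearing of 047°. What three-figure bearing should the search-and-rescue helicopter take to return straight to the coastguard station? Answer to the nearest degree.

Leg 1 (021°, 50.4 mi): east 50.4 sin 21° = 18.06, north 50.4 cos 21° = 47.05
Leg 2 (061°, 51.8 mi): east 51.8 sin 61° = 45.31, north 51.8 cos 61° = 25.11
Leg 3 (236°, 94.5 mi): east 94.5 sin 236° = -78.34, north 94.5 cos 236° = -52.84
Leg 4 (047°, 81.2 mi): east 81.2 sin 47° = 59.39, north 81.2 cos 47° = 55.38
Net displacement: 44.41 east, 74.70 north. Direction back to start is (-44.41, -74.70): bearing = atan2(-44.41, -74.70) mod 360° = 210.73° ≈ 211°.

211°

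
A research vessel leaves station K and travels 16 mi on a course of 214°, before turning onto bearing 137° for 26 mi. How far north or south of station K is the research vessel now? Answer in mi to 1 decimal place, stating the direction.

Leg 1 (214°, 16 mi): east 16 sin 214° = -8.95, north 16 cos 214° = -13.26
Leg 2 (137°, 26 mi): east 26 sin 137° = 17.73, north 26 cos 137° = -19.02
Net north component: -32.28 mi.

32.3 mi south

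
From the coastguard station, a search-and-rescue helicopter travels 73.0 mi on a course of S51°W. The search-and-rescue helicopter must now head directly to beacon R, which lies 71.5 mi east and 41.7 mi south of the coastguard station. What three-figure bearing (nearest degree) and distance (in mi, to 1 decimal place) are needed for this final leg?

088°, 128.3 mi

Leg 1 (S51°W, 73.0 mi): east 73.0 sin 231° = -56.73, north 73.0 cos 231° = -45.94
Current position: (-56.73, -45.94). Target: (71.5, -41.7). Remaining: Δeast = 128.23, Δnorth = 4.24.
Bearing = atan2(128.23, 4.24) mod 360° = 88.11°; distance = √((128.23)² + (4.24)²) = 128.302 mi.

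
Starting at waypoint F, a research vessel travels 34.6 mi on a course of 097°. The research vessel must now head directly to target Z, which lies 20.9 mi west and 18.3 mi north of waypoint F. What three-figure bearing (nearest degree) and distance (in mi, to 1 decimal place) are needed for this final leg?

292°, 59.7 mi

Leg 1 (097°, 34.6 mi): east 34.6 sin 97° = 34.34, north 34.6 cos 97° = -4.22
Current position: (34.34, -4.22). Target: (-20.9, 18.3). Remaining: Δeast = -55.24, Δnorth = 22.52.
Bearing = atan2(-55.24, 22.52) mod 360° = 292.18°; distance = √((-55.24)² + (22.52)²) = 59.655 mi.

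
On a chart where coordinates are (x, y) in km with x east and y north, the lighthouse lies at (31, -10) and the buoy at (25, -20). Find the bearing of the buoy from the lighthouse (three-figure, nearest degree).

Δeast = 25 − 31 = -6.00; Δnorth = -20 − -10 = -10.00.
Bearing = atan2(Δeast, Δnorth) mod 360° = 210.96° ≈ 211°.

211°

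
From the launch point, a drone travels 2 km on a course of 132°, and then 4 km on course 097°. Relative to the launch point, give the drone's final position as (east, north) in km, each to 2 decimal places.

Leg 1 (132°, 2 km): east 2 sin 132° = 1.49, north 2 cos 132° = -1.34
Leg 2 (097°, 4 km): east 4 sin 97° = 3.97, north 4 cos 97° = -0.49
Summing: 5.46 km east, -1.83 km north → (5.46, -1.83).

(5.46, -1.83)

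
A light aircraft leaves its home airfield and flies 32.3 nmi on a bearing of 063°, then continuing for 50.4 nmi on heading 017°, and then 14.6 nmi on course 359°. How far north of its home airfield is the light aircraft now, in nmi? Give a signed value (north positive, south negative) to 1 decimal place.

77.5 nmi

Leg 1 (063°, 32.3 nmi): east 32.3 sin 63° = 28.78, north 32.3 cos 63° = 14.66
Leg 2 (017°, 50.4 nmi): east 50.4 sin 17° = 14.74, north 50.4 cos 17° = 48.20
Leg 3 (359°, 14.6 nmi): east 14.6 sin 359° = -0.25, north 14.6 cos 359° = 14.60
Net north component: 77.46 nmi.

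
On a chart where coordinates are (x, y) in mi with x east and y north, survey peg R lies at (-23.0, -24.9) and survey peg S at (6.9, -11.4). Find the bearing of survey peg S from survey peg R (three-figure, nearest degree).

Δeast = 6.9 − -23.0 = 29.90; Δnorth = -11.4 − -24.9 = 13.50.
Bearing = atan2(Δeast, Δnorth) mod 360° = 65.70° ≈ 066°.

066°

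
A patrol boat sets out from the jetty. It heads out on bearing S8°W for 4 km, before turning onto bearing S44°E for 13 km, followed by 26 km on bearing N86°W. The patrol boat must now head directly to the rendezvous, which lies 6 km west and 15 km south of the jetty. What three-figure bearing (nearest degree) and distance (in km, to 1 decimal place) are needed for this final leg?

107°, 12.0 km

Leg 1 (S8°W, 4 km): east 4 sin 188° = -0.56, north 4 cos 188° = -3.96
Leg 2 (S44°E, 13 km): east 13 sin 136° = 9.03, north 13 cos 136° = -9.35
Leg 3 (N86°W, 26 km): east 26 sin 274° = -25.94, north 26 cos 274° = 1.81
Current position: (-17.46, -11.50). Target: (-6, -15). Remaining: Δeast = 11.46, Δnorth = -3.50.
Bearing = atan2(11.46, -3.50) mod 360° = 106.98°; distance = √((11.46)² + (-3.50)²) = 11.986 km.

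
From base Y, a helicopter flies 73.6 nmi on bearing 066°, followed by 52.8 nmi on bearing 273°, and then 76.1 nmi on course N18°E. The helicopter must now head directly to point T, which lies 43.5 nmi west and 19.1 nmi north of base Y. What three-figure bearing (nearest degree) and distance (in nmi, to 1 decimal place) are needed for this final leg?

Leg 1 (066°, 73.6 nmi): east 73.6 sin 66° = 67.24, north 73.6 cos 66° = 29.94
Leg 2 (273°, 52.8 nmi): east 52.8 sin 273° = -52.73, north 52.8 cos 273° = 2.76
Leg 3 (N18°E, 76.1 nmi): east 76.1 sin 18° = 23.52, north 76.1 cos 18° = 72.38
Current position: (38.03, 105.07). Target: (-43.5, 19.1). Remaining: Δeast = -81.53, Δnorth = -85.97.
Bearing = atan2(-81.53, -85.97) mod 360° = 223.48°; distance = √((-81.53)² + (-85.97)²) = 118.482 nmi.

223°, 118.5 nmi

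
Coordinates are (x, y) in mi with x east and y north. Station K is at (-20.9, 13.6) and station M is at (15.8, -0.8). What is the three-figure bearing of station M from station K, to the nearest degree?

Δeast = 15.8 − -20.9 = 36.70; Δnorth = -0.8 − 13.6 = -14.40.
Bearing = atan2(Δeast, Δnorth) mod 360° = 111.42° ≈ 111°.

111°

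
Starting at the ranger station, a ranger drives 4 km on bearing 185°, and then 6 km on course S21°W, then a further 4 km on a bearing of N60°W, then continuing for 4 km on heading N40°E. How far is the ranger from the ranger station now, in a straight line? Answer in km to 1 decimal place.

5.7 km

Leg 1 (185°, 4 km): east 4 sin 185° = -0.35, north 4 cos 185° = -3.98
Leg 2 (S21°W, 6 km): east 6 sin 201° = -2.15, north 6 cos 201° = -5.60
Leg 3 (N60°W, 4 km): east 4 sin 300° = -3.46, north 4 cos 300° = 2.00
Leg 4 (N40°E, 4 km): east 4 sin 40° = 2.57, north 4 cos 40° = 3.06
Net: -3.39 east, -4.52 north. Distance = √((-3.39)² + (-4.52)²) = 5.653 km.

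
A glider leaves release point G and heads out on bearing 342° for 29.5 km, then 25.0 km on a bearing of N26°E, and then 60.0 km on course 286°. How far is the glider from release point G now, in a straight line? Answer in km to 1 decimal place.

87.3 km

Leg 1 (342°, 29.5 km): east 29.5 sin 342° = -9.12, north 29.5 cos 342° = 28.06
Leg 2 (N26°E, 25.0 km): east 25.0 sin 26° = 10.96, north 25.0 cos 26° = 22.47
Leg 3 (286°, 60.0 km): east 60.0 sin 286° = -57.68, north 60.0 cos 286° = 16.54
Net: -55.83 east, 67.06 north. Distance = √((-55.83)² + (67.06)²) = 87.263 km.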